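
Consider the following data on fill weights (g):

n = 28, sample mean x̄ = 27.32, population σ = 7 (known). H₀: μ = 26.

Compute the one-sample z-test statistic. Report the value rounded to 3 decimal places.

SE = σ/√n = 7/√28 = 1.3229
z = (x̄−μ₀)/SE = (27.32−26)/1.3229 = 0.9978

test statistic = 0.998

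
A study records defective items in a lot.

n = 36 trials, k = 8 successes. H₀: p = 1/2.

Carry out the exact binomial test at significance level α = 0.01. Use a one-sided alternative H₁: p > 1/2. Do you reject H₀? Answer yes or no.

reject H₀: no

Exact binomial: n=36, k=8, p₀=1/2=0.5000
P(X≥8) from Σ C(n,i)·p₀^i·(1−p₀)^(n−i)
p-value (one-sided, H₁ greater) = 0.99984
At α=0.01: p ≥ α → fail to reject H₀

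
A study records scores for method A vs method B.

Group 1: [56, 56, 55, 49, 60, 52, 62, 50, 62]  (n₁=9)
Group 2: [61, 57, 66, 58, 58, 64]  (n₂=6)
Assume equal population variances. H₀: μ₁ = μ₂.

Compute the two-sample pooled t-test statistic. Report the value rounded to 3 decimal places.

test statistic = -2.087

x̄₁=55.778, s₁=4.868, n₁=9
x̄₂=60.667, s₂=3.670, n₂=6
s_p² = [8·4.868² + 5·3.670²]/13 = 19.7607
SE = √(s_p²·(1/9+1/6)) = 2.3429
t = (55.778−60.667)/2.3429 = -2.0867
df = 13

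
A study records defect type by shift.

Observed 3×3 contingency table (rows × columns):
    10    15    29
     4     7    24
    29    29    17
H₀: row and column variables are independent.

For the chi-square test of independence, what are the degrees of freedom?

df = (r−1)(c−1) = (3−1)·(3−1) = 4

degrees of freedom = 4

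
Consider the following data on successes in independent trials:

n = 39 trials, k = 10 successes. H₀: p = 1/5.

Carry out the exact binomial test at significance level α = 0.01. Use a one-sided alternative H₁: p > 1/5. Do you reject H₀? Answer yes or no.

Exact binomial: n=39, k=10, p₀=1/5=0.2000
P(X≥10) from Σ C(n,i)·p₀^i·(1−p₀)^(n−i)
p-value (one-sided, H₁ greater) = 0.24136
At α=0.01: p ≥ α → fail to reject H₀

reject H₀: no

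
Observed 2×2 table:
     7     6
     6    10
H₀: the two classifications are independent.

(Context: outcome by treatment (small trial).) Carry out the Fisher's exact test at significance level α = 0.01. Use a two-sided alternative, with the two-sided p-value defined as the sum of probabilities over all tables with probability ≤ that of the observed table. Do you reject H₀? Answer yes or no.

Margins: r₁=13, r₂=16, c₁=13, c₂=16, n=29
p_obs = C(13,7)·C(16,6)/C(29,13); sum pmf over tables with pmf ≤ p_obs
p-value (two-sided) = 0.46666
At α=0.01: p ≥ α → fail to reject H₀

reject H₀: no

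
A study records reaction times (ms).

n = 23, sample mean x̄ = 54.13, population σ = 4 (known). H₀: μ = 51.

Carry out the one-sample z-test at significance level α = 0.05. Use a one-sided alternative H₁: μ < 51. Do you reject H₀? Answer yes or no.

reject H₀: no

SE = σ/√n = 4/√23 = 0.8341
z = (x̄−μ₀)/SE = (54.13−51)/0.8341 = 3.7527
p-value (one-sided, H₁ less) = 0.99991
At α=0.05: p ≥ α → fail to reject H₀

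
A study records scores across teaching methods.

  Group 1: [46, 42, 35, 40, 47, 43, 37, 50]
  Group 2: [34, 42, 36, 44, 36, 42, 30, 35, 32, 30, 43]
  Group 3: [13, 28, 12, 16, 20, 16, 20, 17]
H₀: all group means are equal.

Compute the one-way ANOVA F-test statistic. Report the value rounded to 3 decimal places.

test statistic = 51.945

Group means [42.50, 36.73, 17.75], grand mean 32.815
SSB = Σnᵢ(x̄ᵢ−x̄)² = 2734.392; SSW = ΣΣ(x−x̄ᵢ)² = 631.682
MSB = 2734.392/2 = 1367.1961; MSW = 631.682/24 = 26.3201
F = MSB/MSW = 51.9450
df = (2, 24)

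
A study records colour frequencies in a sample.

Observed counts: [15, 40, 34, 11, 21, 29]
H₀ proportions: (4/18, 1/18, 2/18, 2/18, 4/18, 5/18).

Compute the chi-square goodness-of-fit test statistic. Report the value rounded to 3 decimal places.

n = 150; E_i = n·p_i = [33.33, 8.33, 16.67, 16.67, 33.33, 41.67]
χ² = (15−33.33)²/33.33 + (40−8.33)²/8.33 + (34−16.67)²/16.67 + (11−16.67)²/16.67 + (21−33.33)²/33.33 + (29−41.67)²/41.67 = 158.7840
df = 5

test statistic = 158.784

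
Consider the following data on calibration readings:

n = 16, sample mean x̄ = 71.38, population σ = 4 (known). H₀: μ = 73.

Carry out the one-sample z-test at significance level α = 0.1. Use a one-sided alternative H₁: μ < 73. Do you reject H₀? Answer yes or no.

SE = σ/√n = 4/√16 = 1.0000
z = (x̄−μ₀)/SE = (71.38−73)/1.0000 = -1.6200
p-value (one-sided, H₁ less) = 0.05262
At α=0.1: p < α → reject H₀

reject H₀: yes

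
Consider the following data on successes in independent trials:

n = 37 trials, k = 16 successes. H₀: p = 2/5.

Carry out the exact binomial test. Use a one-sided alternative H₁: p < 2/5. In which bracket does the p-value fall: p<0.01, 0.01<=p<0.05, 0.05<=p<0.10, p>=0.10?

p-value bracket: p>=0.10

Exact binomial: n=37, k=16, p₀=2/5=0.4000
P(X≤16) from Σ C(n,i)·p₀^i·(1−p₀)^(n−i)
p-value (one-sided, H₁ less) = 0.71811
→ bracket: p>=0.10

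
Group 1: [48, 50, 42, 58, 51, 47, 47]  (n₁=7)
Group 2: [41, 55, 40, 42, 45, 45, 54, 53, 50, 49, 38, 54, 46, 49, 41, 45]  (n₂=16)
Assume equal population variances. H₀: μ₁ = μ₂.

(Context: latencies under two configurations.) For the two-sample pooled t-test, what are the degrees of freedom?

degrees of freedom = 21

df = n₁ + n₂ − 2 = 7 + 16 − 2 = 21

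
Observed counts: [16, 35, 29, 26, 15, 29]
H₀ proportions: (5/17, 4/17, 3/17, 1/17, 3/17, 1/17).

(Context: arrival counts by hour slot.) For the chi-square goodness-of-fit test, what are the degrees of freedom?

degrees of freedom = 5

df = k − 1 = 6 − 1 = 5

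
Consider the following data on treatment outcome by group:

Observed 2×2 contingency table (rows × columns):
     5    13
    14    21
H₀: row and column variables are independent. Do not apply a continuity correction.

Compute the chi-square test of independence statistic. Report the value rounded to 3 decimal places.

Row totals [18, 35], col totals [19, 34], n=53
χ² = (5−6.45)²/6.45 + (13−11.55)²/11.55 + (14−12.55)²/12.55 + (21−22.45)²/22.45 = 0.7721
df = 1

test statistic = 0.772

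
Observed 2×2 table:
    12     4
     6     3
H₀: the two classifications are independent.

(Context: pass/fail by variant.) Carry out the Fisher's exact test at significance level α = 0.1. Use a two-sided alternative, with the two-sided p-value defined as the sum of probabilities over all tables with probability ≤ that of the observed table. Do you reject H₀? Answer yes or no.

Margins: r₁=16, r₂=9, c₁=18, c₂=7, n=25
p_obs = C(16,12)·C(9,6)/C(25,18); sum pmf over tables with pmf ≤ p_obs
p-value (two-sided) = 0.67288
At α=0.1: p ≥ α → fail to reject H₀

reject H₀: no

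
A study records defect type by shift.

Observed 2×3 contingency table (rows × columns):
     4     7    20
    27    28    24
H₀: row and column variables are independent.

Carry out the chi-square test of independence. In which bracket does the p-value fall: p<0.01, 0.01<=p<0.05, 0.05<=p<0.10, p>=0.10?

p-value bracket: p<0.01

Row totals [31, 79], col totals [31, 35, 44], n=110
χ² = (4−8.74)²/8.74 + (7−9.86)²/9.86 + (20−12.40)²/12.40 + (27−22.26)²/22.26 + (28−25.14)²/25.14 + (24−31.60)²/31.60 = 11.2189
df = 2
p-value (upper-tail) = 0.00366
→ bracket: p<0.01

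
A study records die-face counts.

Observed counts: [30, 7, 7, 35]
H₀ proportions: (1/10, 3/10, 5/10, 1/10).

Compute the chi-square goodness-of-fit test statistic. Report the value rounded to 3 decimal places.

test statistic = 193.295

n = 79; E_i = n·p_i = [7.90, 23.70, 39.50, 7.90]
χ² = (30−7.90)²/7.90 + (7−23.70)²/23.70 + (7−39.50)²/39.50 + (35−7.90)²/7.90 = 193.2954
df = 3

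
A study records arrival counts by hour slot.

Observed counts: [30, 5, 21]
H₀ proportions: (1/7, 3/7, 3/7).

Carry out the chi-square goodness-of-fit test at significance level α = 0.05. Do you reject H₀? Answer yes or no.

n = 56; E_i = n·p_i = [8.00, 24.00, 24.00]
χ² = (30−8.00)²/8.00 + (5−24.00)²/24.00 + (21−24.00)²/24.00 = 75.9167
df = 2
p-value (upper-tail) = 0.00000
At α=0.05: p < α → reject H₀

reject H₀: yes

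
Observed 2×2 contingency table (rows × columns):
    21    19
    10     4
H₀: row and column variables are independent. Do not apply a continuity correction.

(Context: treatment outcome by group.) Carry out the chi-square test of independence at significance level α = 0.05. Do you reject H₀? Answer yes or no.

reject H₀: no

Row totals [40, 14], col totals [31, 23], n=54
χ² = (21−22.96)²/22.96 + (19−17.04)²/17.04 + (10−8.04)²/8.04 + (4−5.96)²/5.96 = 1.5196
df = 1
p-value (upper-tail) = 0.21768
At α=0.05: p ≥ α → fail to reject H₀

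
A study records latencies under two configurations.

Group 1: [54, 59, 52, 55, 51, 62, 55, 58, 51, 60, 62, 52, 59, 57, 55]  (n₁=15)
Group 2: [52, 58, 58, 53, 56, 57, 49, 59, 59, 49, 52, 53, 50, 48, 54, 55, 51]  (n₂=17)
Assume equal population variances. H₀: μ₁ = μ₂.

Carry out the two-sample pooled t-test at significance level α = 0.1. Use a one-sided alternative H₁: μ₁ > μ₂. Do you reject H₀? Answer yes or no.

x̄₁=56.133, s₁=3.777, n₁=15
x̄₂=53.706, s₂=3.670, n₂=17
s_p² = [14·3.777² + 16·3.670²]/30 = 13.8421
SE = √(s_p²·(1/15+1/17)) = 1.3180
t = (56.133−53.706)/1.3180 = 1.8418
df = 30
p-value (one-sided, H₁ greater) = 0.03770
At α=0.1: p < α → reject H₀

reject H₀: yes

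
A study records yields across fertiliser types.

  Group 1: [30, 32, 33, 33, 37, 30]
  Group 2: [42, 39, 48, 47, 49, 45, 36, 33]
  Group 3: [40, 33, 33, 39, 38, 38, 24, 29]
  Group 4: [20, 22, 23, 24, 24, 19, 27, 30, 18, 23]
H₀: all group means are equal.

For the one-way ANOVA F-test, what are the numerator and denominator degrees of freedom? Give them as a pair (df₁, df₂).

degrees of freedom = [3, 28]

k = 4 groups, N = 32 total
df = (k−1, N−k) = (4−1, 32−4) = (3, 28)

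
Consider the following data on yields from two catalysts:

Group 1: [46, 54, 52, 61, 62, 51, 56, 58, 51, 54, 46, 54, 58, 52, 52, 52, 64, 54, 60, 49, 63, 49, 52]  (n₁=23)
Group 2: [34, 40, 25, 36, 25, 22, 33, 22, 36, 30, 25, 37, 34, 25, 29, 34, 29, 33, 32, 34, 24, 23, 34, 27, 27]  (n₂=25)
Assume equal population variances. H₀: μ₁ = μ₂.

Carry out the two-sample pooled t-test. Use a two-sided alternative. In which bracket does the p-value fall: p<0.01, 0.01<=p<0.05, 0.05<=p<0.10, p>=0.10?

x̄₁=54.348, s₁=5.131, n₁=23
x̄₂=30.000, s₂=5.228, n₂=25
s_p² = [22·5.131² + 24·5.228²]/46 = 26.8526
SE = √(s_p²·(1/23+1/25)) = 1.4972
t = (54.348−30.000)/1.4972 = 16.2623
df = 46
p-value (two-sided) = 0.00000
→ bracket: p<0.01

p-value bracket: p<0.01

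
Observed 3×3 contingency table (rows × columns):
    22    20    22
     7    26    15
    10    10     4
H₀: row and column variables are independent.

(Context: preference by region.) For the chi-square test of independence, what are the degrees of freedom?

df = (r−1)(c−1) = (3−1)·(3−1) = 4

degrees of freedom = 4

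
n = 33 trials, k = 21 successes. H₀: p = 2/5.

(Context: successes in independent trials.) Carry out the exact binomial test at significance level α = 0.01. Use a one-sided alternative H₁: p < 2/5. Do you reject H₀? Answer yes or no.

Exact binomial: n=33, k=21, p₀=2/5=0.4000
P(X≤21) from Σ C(n,i)·p₀^i·(1−p₀)^(n−i)
p-value (one-sided, H₁ less) = 0.99823
At α=0.01: p ≥ α → fail to reject H₀

reject H₀: no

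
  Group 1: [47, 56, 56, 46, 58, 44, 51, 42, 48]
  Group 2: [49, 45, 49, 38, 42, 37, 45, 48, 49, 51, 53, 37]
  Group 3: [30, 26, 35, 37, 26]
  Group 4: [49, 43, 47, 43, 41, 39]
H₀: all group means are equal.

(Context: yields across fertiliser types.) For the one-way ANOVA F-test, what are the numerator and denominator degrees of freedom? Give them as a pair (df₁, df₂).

degrees of freedom = [3, 28]

k = 4 groups, N = 32 total
df = (k−1, N−k) = (4−1, 32−4) = (3, 28)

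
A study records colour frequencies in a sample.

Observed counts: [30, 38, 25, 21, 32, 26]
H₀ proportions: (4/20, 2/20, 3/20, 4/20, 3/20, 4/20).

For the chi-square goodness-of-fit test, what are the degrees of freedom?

degrees of freedom = 5

df = k − 1 = 6 − 1 = 5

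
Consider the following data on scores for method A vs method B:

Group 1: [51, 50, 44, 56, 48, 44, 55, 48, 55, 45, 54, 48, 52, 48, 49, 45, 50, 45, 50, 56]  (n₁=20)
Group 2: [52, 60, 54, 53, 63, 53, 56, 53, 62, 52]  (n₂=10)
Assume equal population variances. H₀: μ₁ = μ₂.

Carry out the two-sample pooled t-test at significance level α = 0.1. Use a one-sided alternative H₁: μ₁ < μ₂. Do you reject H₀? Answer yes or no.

reject H₀: yes

x̄₁=49.650, s₁=4.004, n₁=20
x̄₂=55.800, s₂=4.264, n₂=10
s_p² = [19·4.004² + 9·4.264²]/28 = 16.7196
SE = √(s_p²·(1/20+1/10)) = 1.5836
t = (49.650−55.800)/1.5836 = -3.8834
df = 28
p-value (one-sided, H₁ less) = 0.00029
At α=0.1: p < α → reject H₀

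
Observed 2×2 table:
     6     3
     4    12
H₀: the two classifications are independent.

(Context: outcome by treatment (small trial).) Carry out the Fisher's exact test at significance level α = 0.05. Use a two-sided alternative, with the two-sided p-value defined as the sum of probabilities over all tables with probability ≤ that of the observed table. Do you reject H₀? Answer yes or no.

Margins: r₁=9, r₂=16, c₁=10, c₂=15, n=25
p_obs = C(9,6)·C(16,4)/C(25,10); sum pmf over tables with pmf ≤ p_obs
p-value (two-sided) = 0.08722
At α=0.05: p ≥ α → fail to reject H₀

reject H₀: no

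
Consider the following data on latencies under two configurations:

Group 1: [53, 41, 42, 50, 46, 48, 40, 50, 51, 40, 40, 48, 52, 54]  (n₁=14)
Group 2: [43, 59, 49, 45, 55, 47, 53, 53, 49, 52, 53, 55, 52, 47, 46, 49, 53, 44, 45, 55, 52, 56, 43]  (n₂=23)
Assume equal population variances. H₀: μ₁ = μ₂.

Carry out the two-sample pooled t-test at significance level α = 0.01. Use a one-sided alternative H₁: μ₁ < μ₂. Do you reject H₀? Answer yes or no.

x̄₁=46.786, s₁=5.221, n₁=14
x̄₂=50.217, s₂=4.572, n₂=23
s_p² = [13·5.221² + 22·4.572²]/35 = 23.2649
SE = √(s_p²·(1/14+1/23)) = 1.6350
t = (46.786−50.217)/1.6350 = -2.0989
df = 35
p-value (one-sided, H₁ less) = 0.02156
At α=0.01: p ≥ α → fail to reject H₀

reject H₀: no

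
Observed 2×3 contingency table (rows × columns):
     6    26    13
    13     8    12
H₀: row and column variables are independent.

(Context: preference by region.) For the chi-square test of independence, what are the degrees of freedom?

df = (r−1)(c−1) = (2−1)·(3−1) = 2

degrees of freedom = 2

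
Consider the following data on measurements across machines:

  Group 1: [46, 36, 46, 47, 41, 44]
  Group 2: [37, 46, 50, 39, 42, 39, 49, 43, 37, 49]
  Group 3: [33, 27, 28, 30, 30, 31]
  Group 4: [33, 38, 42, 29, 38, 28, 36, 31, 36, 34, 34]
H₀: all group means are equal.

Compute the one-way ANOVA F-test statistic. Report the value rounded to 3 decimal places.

Group means [43.33, 43.10, 29.83, 34.45], grand mean 37.848
SSB = Σnᵢ(x̄ᵢ−x̄)² = 968.448; SSW = ΣΣ(x−x̄ᵢ)² = 517.794
MSB = 968.448/3 = 322.8162; MSW = 517.794/29 = 17.8550
F = MSB/MSW = 18.0799
df = (3, 29)

test statistic = 18.080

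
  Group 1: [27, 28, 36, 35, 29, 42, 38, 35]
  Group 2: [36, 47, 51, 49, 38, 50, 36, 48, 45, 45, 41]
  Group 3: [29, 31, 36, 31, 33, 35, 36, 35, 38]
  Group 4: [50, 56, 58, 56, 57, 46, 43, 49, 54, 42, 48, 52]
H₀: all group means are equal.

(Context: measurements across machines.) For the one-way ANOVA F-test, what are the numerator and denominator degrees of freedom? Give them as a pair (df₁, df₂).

degrees of freedom = [3, 36]

k = 4 groups, N = 40 total
df = (k−1, N−k) = (4−1, 40−4) = (3, 36)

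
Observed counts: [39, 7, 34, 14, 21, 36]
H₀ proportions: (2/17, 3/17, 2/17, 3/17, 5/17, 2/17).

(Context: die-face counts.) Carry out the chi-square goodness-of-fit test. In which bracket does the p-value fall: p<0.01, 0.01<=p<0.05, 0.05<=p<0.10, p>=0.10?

p-value bracket: p<0.01

n = 151; E_i = n·p_i = [17.76, 26.65, 17.76, 26.65, 44.41, 17.76]
χ² = (39−17.76)²/17.76 + (7−26.65)²/26.65 + (34−17.76)²/17.76 + (14−26.65)²/26.65 + (21−44.41)²/44.41 + (36−17.76)²/17.76 = 91.7698
df = 5
p-value (upper-tail) = 0.00000
→ bracket: p<0.01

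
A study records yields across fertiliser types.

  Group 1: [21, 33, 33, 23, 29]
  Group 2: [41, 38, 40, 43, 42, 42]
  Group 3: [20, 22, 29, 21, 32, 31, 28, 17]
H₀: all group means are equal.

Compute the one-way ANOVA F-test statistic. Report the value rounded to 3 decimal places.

Group means [27.80, 41.00, 25.00], grand mean 30.789
SSB = Σnᵢ(x̄ᵢ−x̄)² = 938.358; SSW = ΣΣ(x−x̄ᵢ)² = 364.800
MSB = 938.358/2 = 469.1789; MSW = 364.800/16 = 22.8000
F = MSB/MSW = 20.5780
df = (2, 16)

test statistic = 20.578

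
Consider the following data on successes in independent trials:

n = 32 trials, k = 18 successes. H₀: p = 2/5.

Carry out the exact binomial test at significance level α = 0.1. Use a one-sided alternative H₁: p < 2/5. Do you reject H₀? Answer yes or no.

reject H₀: no

Exact binomial: n=32, k=18, p₀=2/5=0.4000
P(X≤18) from Σ C(n,i)·p₀^i·(1−p₀)^(n−i)
p-value (one-sided, H₁ less) = 0.97912
At α=0.1: p ≥ α → fail to reject H₀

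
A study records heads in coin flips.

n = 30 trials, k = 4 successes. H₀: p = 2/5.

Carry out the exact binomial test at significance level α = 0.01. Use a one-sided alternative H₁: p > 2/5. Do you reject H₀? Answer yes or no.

reject H₀: no

Exact binomial: n=30, k=4, p₀=2/5=0.4000
P(X≥4) from Σ C(n,i)·p₀^i·(1−p₀)^(n−i)
p-value (one-sided, H₁ greater) = 0.99969
At α=0.01: p ≥ α → fail to reject H₀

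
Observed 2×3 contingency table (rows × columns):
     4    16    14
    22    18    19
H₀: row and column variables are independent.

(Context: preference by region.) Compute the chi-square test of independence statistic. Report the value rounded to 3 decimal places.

test statistic = 7.132

Row totals [34, 59], col totals [26, 34, 33], n=93
χ² = (4−9.51)²/9.51 + (16−12.43)²/12.43 + (14−12.06)²/12.06 + (22−16.49)²/16.49 + (18−21.57)²/21.57 + (19−20.94)²/20.94 = 7.1317
df = 2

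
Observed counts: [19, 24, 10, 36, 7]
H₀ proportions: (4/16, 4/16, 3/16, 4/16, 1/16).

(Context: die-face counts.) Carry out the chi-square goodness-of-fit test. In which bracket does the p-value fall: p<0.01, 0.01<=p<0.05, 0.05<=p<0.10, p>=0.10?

p-value bracket: 0.01<=p<0.05

n = 96; E_i = n·p_i = [24.00, 24.00, 18.00, 24.00, 6.00]
χ² = (19−24.00)²/24.00 + (24−24.00)²/24.00 + (10−18.00)²/18.00 + (36−24.00)²/24.00 + (7−6.00)²/6.00 = 10.7639
df = 4
p-value (upper-tail) = 0.02935
→ bracket: 0.01<=p<0.05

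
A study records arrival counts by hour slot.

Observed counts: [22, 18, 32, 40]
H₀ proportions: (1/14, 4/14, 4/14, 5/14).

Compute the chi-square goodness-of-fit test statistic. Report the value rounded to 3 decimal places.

n = 112; E_i = n·p_i = [8.00, 32.00, 32.00, 40.00]
χ² = (22−8.00)²/8.00 + (18−32.00)²/32.00 + (32−32.00)²/32.00 + (40−40.00)²/40.00 = 30.6250
df = 3

test statistic = 30.625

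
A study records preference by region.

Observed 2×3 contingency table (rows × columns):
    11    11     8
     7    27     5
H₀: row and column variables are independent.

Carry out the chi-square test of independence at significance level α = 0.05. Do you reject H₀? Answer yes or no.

reject H₀: yes

Row totals [30, 39], col totals [18, 38, 13], n=69
χ² = (11−7.83)²/7.83 + (11−16.52)²/16.52 + (8−5.65)²/5.65 + (7−10.17)²/10.17 + (27−21.48)²/21.48 + (5−7.35)²/7.35 = 7.2678
df = 2
p-value (upper-tail) = 0.02641
At α=0.05: p < α → reject H₀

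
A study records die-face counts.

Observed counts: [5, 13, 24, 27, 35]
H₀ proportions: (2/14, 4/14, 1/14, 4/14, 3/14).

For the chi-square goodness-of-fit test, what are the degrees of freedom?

df = k − 1 = 5 − 1 = 4

degrees of freedom = 4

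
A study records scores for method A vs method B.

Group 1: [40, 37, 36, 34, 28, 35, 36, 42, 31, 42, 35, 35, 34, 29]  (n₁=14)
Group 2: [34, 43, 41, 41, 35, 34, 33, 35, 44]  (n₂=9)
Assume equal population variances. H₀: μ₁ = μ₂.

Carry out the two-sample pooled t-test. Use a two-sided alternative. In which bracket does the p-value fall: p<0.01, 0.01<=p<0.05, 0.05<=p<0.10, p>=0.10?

p-value bracket: p>=0.10

x̄₁=35.286, s₁=4.214, n₁=14
x̄₂=37.778, s₂=4.381, n₂=9
s_p² = [13·4.214² + 8·4.381²]/21 = 18.3054
SE = √(s_p²·(1/14+1/9)) = 1.8280
t = (35.286−37.778)/1.8280 = -1.3633
df = 21
p-value (two-sided) = 0.18723
→ bracket: p>=0.10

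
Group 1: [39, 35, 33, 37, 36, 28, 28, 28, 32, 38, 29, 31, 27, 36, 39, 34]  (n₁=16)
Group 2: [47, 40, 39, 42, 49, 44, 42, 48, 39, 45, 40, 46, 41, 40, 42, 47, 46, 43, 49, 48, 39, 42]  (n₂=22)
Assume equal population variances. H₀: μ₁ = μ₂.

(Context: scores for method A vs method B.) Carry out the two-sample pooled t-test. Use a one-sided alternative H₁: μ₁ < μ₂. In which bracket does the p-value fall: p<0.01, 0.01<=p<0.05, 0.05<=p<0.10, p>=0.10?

x̄₁=33.125, s₁=4.225, n₁=16
x̄₂=43.545, s₂=3.474, n₂=22
s_p² = [15·4.225² + 21·3.474²]/36 = 14.4779
SE = √(s_p²·(1/16+1/22)) = 1.2502
t = (33.125−43.545)/1.2502 = -8.3351
df = 36
p-value (one-sided, H₁ less) = 0.00000
→ bracket: p<0.01

p-value bracket: p<0.01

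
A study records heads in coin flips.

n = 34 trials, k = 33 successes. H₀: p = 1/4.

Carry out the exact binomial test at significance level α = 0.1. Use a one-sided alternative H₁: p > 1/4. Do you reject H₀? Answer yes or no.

reject H₀: yes

Exact binomial: n=34, k=33, p₀=1/4=0.2500
P(X≥33) from Σ C(n,i)·p₀^i·(1−p₀)^(n−i)
p-value (one-sided, H₁ greater) = 0.00000
At α=0.1: p < α → reject H₀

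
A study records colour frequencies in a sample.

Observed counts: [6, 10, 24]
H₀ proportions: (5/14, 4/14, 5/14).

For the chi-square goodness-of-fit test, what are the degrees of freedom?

df = k − 1 = 3 − 1 = 2

degrees of freedom = 2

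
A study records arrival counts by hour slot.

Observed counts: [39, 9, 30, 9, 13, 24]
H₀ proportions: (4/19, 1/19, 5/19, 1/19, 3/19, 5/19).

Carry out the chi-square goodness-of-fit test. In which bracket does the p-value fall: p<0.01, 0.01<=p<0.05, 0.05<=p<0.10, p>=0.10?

n = 124; E_i = n·p_i = [26.11, 6.53, 32.63, 6.53, 19.58, 32.63]
χ² = (39−26.11)²/26.11 + (9−6.53)²/6.53 + (30−32.63)²/32.63 + (9−6.53)²/6.53 + (13−19.58)²/19.58 + (24−32.63)²/32.63 = 12.9507
df = 5
p-value (upper-tail) = 0.02385
→ bracket: 0.01<=p<0.05

p-value bracket: 0.01<=p<0.05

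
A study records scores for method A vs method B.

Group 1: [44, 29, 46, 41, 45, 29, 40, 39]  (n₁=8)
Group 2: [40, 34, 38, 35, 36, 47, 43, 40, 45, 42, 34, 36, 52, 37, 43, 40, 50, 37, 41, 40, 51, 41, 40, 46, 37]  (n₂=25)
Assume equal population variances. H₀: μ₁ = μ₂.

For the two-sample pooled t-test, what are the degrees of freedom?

df = n₁ + n₂ − 2 = 8 + 25 − 2 = 31

degrees of freedom = 31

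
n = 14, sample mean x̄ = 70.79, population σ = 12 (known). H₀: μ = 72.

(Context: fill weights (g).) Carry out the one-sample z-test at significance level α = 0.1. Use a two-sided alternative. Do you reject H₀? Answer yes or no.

reject H₀: no

SE = σ/√n = 12/√14 = 3.2071
z = (x̄−μ₀)/SE = (70.79−72)/3.2071 = -0.3773
p-value (two-sided) = 0.70596
At α=0.1: p ≥ α → fail to reject H₀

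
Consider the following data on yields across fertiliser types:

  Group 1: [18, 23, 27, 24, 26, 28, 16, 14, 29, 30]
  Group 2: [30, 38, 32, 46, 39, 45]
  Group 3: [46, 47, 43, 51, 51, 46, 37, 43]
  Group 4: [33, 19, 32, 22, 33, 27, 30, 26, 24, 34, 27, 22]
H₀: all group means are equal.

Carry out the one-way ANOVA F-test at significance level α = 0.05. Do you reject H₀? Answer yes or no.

reject H₀: yes

Group means [23.50, 38.33, 45.50, 27.42], grand mean 32.167
SSB = Σnᵢ(x̄ᵢ−x̄)² = 2672.250; SSW = ΣΣ(x−x̄ᵢ)² = 926.750
MSB = 2672.250/3 = 890.7500; MSW = 926.750/32 = 28.9609
F = MSB/MSW = 30.7569
df = (3, 32)
p-value (upper-tail) = 0.00000
At α=0.05: p < α → reject H₀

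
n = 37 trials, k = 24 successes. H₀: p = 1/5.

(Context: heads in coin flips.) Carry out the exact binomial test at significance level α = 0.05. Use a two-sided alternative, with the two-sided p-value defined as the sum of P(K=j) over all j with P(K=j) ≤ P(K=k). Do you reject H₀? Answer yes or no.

Exact binomial: n=37, k=24, p₀=1/5=0.2000
P(X=j) = C(n,j)·p₀^j·(1−p₀)^(n−j); p = Σ P(X=j) over j with P(X=j) ≤ P(X=24)
p-value (two-sided) = 0.00000
At α=0.05: p < α → reject H₀

reject H₀: yes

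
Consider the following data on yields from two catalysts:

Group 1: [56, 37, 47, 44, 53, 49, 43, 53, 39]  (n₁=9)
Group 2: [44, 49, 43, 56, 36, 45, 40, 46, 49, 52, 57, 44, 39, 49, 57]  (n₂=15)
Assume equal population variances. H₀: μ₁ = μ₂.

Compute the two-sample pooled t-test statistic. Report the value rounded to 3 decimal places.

x̄₁=46.778, s₁=6.572, n₁=9
x̄₂=47.067, s₂=6.497, n₂=15
s_p² = [8·6.572² + 14·6.497²]/22 = 42.5677
SE = √(s_p²·(1/9+1/15)) = 2.7509
t = (46.778−47.067)/2.7509 = -0.1050
df = 22

test statistic = -0.105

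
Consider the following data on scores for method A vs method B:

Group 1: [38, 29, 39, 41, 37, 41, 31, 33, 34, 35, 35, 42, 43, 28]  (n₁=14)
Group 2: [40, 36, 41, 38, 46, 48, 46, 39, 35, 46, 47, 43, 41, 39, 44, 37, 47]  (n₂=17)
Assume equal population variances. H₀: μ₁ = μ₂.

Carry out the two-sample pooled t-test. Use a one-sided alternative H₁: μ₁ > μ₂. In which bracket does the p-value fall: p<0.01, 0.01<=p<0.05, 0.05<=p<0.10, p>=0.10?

x̄₁=36.143, s₁=4.818, n₁=14
x̄₂=41.941, s₂=4.250, n₂=17
s_p² = [13·4.818² + 16·4.250²]/29 = 20.3674
SE = √(s_p²·(1/14+1/17)) = 1.6288
t = (36.143−41.941)/1.6288 = -3.5599
df = 29
p-value (one-sided, H₁ greater) = 0.99935
→ bracket: p>=0.10

p-value bracket: p>=0.10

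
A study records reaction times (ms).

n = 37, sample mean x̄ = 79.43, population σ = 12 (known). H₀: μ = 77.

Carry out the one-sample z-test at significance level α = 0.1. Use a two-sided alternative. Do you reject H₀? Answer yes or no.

reject H₀: no

SE = σ/√n = 12/√37 = 1.9728
z = (x̄−μ₀)/SE = (79.43−77)/1.9728 = 1.2318
p-value (two-sided) = 0.21804
At α=0.1: p ≥ α → fail to reject H₀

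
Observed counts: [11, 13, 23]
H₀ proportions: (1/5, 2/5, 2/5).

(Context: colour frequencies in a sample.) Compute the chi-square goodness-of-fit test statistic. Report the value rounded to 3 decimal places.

test statistic = 3.000

n = 47; E_i = n·p_i = [9.40, 18.80, 18.80]
χ² = (11−9.40)²/9.40 + (13−18.80)²/18.80 + (23−18.80)²/18.80 = 3.0000
df = 2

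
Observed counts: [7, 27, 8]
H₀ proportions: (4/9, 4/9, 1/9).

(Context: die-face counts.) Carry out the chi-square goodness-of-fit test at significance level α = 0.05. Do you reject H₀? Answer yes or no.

n = 42; E_i = n·p_i = [18.67, 18.67, 4.67]
χ² = (7−18.67)²/18.67 + (27−18.67)²/18.67 + (8−4.67)²/4.67 = 13.3929
df = 2
p-value (upper-tail) = 0.00124
At α=0.05: p < α → reject H₀

reject H₀: yes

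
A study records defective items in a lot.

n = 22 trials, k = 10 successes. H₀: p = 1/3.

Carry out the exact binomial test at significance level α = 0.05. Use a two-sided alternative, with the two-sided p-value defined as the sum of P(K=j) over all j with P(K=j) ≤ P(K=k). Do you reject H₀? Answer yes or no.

Exact binomial: n=22, k=10, p₀=1/3=0.3333
P(X=j) = C(n,j)·p₀^j·(1−p₀)^(n−j); p = Σ P(X=j) over j with P(X=j) ≤ P(X=10)
p-value (two-sided) = 0.25930
At α=0.05: p ≥ α → fail to reject H₀

reject H₀: no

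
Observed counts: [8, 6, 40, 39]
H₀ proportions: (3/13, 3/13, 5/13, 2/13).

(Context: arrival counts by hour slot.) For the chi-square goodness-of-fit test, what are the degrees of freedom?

df = k − 1 = 4 − 1 = 3

degrees of freedom = 3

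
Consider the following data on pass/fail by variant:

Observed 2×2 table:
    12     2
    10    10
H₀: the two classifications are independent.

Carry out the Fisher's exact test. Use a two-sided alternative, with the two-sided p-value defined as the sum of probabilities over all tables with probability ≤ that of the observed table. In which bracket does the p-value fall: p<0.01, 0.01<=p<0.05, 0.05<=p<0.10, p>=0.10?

Margins: r₁=14, r₂=20, c₁=22, c₂=12, n=34
p_obs = C(14,12)·C(20,10)/C(34,22); sum pmf over tables with pmf ≤ p_obs
p-value (two-sided) = 0.06623
→ bracket: 0.05<=p<0.10

p-value bracket: 0.05<=p<0.10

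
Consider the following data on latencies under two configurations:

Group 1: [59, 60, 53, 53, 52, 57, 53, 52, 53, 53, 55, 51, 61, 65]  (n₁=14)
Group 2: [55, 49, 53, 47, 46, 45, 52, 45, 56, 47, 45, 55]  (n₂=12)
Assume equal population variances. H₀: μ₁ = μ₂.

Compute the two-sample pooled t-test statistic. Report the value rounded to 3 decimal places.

x̄₁=55.500, s₁=4.220, n₁=14
x̄₂=49.583, s₂=4.337, n₂=12
s_p² = [13·4.220² + 11·4.337²]/24 = 18.2674
SE = √(s_p²·(1/14+1/12)) = 1.6814
t = (55.500−49.583)/1.6814 = 3.5189
df = 24

test statistic = 3.519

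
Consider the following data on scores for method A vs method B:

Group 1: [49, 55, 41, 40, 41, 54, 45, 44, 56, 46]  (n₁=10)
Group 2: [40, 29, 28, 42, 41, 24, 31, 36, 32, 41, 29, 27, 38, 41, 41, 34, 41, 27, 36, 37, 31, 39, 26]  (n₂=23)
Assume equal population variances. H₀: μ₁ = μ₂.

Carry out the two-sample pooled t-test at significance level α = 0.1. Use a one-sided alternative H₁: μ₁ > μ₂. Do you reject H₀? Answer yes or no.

x̄₁=47.100, s₁=6.082, n₁=10
x̄₂=34.391, s₂=5.914, n₂=23
s_p² = [9·6.082² + 22·5.914²]/31 = 35.5606
SE = √(s_p²·(1/10+1/23)) = 2.2588
t = (47.100−34.391)/2.2588 = 5.6263
df = 31
p-value (one-sided, H₁ greater) = 0.00000
At α=0.1: p < α → reject H₀

reject H₀: yes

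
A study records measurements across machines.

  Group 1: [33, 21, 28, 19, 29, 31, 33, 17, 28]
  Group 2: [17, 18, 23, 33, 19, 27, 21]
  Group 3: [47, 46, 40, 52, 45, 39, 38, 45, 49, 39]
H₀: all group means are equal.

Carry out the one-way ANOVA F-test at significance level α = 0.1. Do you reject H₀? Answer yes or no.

reject H₀: yes

Group means [26.56, 22.57, 44.00], grand mean 32.192
SSB = Σnᵢ(x̄ᵢ−x̄)² = 2328.102; SSW = ΣΣ(x−x̄ᵢ)² = 693.937
MSB = 2328.102/2 = 1164.0510; MSW = 693.937/23 = 30.1712
F = MSB/MSW = 38.5816
df = (2, 23)
p-value (upper-tail) = 0.00000
At α=0.1: p < α → reject H₀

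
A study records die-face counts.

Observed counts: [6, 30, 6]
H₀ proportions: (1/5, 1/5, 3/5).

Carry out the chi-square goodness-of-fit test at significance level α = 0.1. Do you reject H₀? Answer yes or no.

reject H₀: yes

n = 42; E_i = n·p_i = [8.40, 8.40, 25.20]
χ² = (6−8.40)²/8.40 + (30−8.40)²/8.40 + (6−25.20)²/25.20 = 70.8571
df = 2
p-value (upper-tail) = 0.00000
At α=0.1: p < α → reject H₀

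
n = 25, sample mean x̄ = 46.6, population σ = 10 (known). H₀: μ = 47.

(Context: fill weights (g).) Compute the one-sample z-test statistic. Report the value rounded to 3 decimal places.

SE = σ/√n = 10/√25 = 2.0000
z = (x̄−μ₀)/SE = (46.6−47)/2.0000 = -0.2000

test statistic = -0.200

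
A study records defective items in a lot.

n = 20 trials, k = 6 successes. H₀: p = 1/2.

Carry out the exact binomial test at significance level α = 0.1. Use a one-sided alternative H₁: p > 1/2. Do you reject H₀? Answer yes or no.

reject H₀: no

Exact binomial: n=20, k=6, p₀=1/2=0.5000
P(X≥6) from Σ C(n,i)·p₀^i·(1−p₀)^(n−i)
p-value (one-sided, H₁ greater) = 0.97931
At α=0.1: p ≥ α → fail to reject H₀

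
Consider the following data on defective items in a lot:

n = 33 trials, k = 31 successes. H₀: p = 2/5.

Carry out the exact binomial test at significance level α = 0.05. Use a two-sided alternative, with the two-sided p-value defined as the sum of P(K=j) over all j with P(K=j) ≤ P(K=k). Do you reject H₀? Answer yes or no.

Exact binomial: n=33, k=31, p₀=2/5=0.4000
P(X=j) = C(n,j)·p₀^j·(1−p₀)^(n−j); p = Σ P(X=j) over j with P(X=j) ≤ P(X=31)
p-value (two-sided) = 0.00000
At α=0.05: p < α → reject H₀

reject H₀: yes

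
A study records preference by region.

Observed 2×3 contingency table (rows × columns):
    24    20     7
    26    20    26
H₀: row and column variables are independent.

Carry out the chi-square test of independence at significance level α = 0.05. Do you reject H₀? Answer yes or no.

reject H₀: yes

Row totals [51, 72], col totals [50, 40, 33], n=123
χ² = (24−20.73)²/20.73 + (20−16.59)²/16.59 + (7−13.68)²/13.68 + (26−29.27)²/29.27 + (20−23.41)²/23.41 + (26−19.32)²/19.32 = 7.6572
df = 2
p-value (upper-tail) = 0.02174
At α=0.05: p < α → reject H₀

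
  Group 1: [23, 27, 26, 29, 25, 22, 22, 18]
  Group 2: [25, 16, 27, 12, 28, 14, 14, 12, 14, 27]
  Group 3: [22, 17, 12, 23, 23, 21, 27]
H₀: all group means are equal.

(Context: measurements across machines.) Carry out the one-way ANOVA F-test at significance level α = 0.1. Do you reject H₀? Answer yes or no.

reject H₀: no

Group means [24.00, 18.90, 20.71], grand mean 21.040
SSB = Σnᵢ(x̄ᵢ−x̄)² = 116.631; SSW = ΣΣ(x−x̄ᵢ)² = 652.329
MSB = 116.631/2 = 58.3157; MSW = 652.329/22 = 29.6513
F = MSB/MSW = 1.9667
df = (2, 22)
p-value (upper-tail) = 0.16375
At α=0.1: p ≥ α → fail to reject H₀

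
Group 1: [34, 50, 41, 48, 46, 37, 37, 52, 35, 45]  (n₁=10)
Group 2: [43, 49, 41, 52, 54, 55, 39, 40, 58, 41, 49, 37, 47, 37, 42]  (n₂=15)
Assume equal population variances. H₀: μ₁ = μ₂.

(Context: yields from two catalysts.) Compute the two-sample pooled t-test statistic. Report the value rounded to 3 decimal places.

test statistic = -1.124

x̄₁=42.500, s₁=6.553, n₁=10
x̄₂=45.600, s₂=6.885, n₂=15
s_p² = [9·6.553² + 14·6.885²]/23 = 45.6565
SE = √(s_p²·(1/10+1/15)) = 2.7585
t = (42.500−45.600)/2.7585 = -1.1238
df = 23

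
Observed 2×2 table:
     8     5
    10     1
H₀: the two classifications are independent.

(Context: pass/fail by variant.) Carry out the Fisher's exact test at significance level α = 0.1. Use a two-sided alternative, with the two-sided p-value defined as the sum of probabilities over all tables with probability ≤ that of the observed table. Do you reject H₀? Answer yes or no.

reject H₀: no

Margins: r₁=13, r₂=11, c₁=18, c₂=6, n=24
p_obs = C(13,8)·C(11,10)/C(24,18); sum pmf over tables with pmf ≤ p_obs
p-value (two-sided) = 0.16599
At α=0.1: p ≥ α → fail to reject H₀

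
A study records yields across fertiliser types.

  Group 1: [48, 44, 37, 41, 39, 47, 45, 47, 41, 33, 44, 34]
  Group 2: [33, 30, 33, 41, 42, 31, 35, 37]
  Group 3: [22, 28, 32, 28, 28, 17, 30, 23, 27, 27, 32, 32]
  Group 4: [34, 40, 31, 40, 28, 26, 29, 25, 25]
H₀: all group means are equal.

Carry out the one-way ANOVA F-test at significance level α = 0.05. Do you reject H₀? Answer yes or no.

Group means [41.67, 35.25, 27.17, 30.89], grand mean 33.805
SSB = Σnᵢ(x̄ᵢ−x̄)² = 1363.717; SSW = ΣΣ(x−x̄ᵢ)² = 928.722
MSB = 1363.717/3 = 454.5723; MSW = 928.722/37 = 25.1006
F = MSB/MSW = 18.1100
df = (3, 37)
p-value (upper-tail) = 0.00000
At α=0.05: p < α → reject H₀

reject H₀: yes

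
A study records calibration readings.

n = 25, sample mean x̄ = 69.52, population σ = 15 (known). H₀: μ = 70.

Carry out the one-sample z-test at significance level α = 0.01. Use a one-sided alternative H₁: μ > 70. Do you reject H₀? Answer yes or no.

reject H₀: no

SE = σ/√n = 15/√25 = 3.0000
z = (x̄−μ₀)/SE = (69.52−70)/3.0000 = -0.1600
p-value (one-sided, H₁ greater) = 0.56356
At α=0.01: p ≥ α → fail to reject H₀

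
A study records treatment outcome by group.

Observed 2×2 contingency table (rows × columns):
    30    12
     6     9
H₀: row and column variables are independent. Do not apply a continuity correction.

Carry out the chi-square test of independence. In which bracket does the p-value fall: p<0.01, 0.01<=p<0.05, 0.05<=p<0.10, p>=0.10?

Row totals [42, 15], col totals [36, 21], n=57
χ² = (30−26.53)²/26.53 + (12−15.47)²/15.47 + (6−9.47)²/9.47 + (9−5.53)²/5.53 = 4.6918
df = 1
p-value (upper-tail) = 0.03031
→ bracket: 0.01<=p<0.05

p-value bracket: 0.01<=p<0.05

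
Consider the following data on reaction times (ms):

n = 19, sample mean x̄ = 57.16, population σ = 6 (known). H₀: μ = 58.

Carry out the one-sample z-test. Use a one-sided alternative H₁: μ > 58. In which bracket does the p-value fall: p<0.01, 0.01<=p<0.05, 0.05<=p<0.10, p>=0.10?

p-value bracket: p>=0.10

SE = σ/√n = 6/√19 = 1.3765
z = (x̄−μ₀)/SE = (57.16−58)/1.3765 = -0.6102
p-value (one-sided, H₁ greater) = 0.72915
→ bracket: p>=0.10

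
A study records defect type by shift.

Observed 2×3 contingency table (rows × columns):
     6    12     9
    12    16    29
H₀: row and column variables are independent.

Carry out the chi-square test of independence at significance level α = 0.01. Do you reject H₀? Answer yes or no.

reject H₀: no

Row totals [27, 57], col totals [18, 28, 38], n=84
χ² = (6−5.79)²/5.79 + (12−9.00)²/9.00 + (9−12.21)²/12.21 + (12−12.21)²/12.21 + (16−19.00)²/19.00 + (29−25.79)²/25.79 = 2.7319
df = 2
p-value (upper-tail) = 0.25514
At α=0.01: p ≥ α → fail to reject H₀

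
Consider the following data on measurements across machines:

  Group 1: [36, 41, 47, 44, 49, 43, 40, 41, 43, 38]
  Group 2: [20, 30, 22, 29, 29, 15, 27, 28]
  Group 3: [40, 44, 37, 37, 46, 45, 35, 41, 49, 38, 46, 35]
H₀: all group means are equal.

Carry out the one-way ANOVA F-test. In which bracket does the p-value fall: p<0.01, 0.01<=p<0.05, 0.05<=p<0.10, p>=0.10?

Group means [42.20, 25.00, 41.08], grand mean 37.167
SSB = Σnᵢ(x̄ᵢ−x̄)² = 1621.650; SSW = ΣΣ(x−x̄ᵢ)² = 594.517
MSB = 1621.650/2 = 810.8250; MSW = 594.517/27 = 22.0191
F = MSB/MSW = 36.8237
df = (2, 27)
p-value (upper-tail) = 0.00000
→ bracket: p<0.01

p-value bracket: p<0.01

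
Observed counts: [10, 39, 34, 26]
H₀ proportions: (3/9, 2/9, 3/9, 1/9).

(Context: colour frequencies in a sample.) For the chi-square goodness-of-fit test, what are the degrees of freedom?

degrees of freedom = 3

df = k − 1 = 4 − 1 = 3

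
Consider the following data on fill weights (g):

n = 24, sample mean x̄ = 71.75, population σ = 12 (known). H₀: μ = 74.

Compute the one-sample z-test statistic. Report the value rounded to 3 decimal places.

test statistic = -0.919

SE = σ/√n = 12/√24 = 2.4495
z = (x̄−μ₀)/SE = (71.75−74)/2.4495 = -0.9186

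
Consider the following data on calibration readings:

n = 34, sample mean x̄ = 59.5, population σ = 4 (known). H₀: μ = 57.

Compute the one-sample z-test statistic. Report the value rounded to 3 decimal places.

test statistic = 3.644

SE = σ/√n = 4/√34 = 0.6860
z = (x̄−μ₀)/SE = (59.5−57)/0.6860 = 3.6443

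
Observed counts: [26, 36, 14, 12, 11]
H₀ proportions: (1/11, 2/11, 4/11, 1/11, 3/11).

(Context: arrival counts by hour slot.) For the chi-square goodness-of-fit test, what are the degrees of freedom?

degrees of freedom = 4

df = k − 1 = 5 − 1 = 4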